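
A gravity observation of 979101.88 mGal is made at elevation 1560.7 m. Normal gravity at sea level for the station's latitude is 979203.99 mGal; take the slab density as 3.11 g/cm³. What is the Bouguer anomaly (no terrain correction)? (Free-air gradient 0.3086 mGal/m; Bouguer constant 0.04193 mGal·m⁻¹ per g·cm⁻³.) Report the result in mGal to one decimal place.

176.0

Free-air correction = 0.3086 × 1560.7 = 481.63 mGal
Free-air anomaly = 979101.88 − 979203.99 + (481.63) = 379.52 mGal
Bouguer slab correction = 0.04193 × 3.11 × 1560.7 = 203.52 mGal
Simple Bouguer anomaly = 379.52 − (203.52) = 176.00 mGal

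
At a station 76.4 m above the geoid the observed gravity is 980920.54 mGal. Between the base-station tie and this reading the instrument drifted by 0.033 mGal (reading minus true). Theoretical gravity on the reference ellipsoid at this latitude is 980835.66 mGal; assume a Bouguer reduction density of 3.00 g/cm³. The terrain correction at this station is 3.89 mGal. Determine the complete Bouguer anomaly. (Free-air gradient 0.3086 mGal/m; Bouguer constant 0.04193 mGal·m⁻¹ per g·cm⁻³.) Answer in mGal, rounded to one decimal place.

Drift-corrected reading = 980920.54 − (0.033) = 980920.507 mGal
Free-air correction = 0.3086 × 76.4 = 23.58 mGal
Free-air anomaly = 980920.507 − 980835.66 + (23.58) = 108.427 mGal
Bouguer slab correction = 0.04193 × 3.00 × 76.4 = 9.61 mGal
Simple Bouguer anomaly = 108.427 − (9.61) = 98.817 mGal
Complete Bouguer anomaly = 98.817 + 3.89 = 102.707 mGal

102.7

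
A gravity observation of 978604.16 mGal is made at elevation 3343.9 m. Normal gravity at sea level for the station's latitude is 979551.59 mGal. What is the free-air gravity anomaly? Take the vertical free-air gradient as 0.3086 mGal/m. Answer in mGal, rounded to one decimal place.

Free-air correction = 0.3086 × 3343.9 = 1031.93 mGal
Free-air anomaly = 978604.16 − 979551.59 + (1031.93) = 84.50 mGal

84.5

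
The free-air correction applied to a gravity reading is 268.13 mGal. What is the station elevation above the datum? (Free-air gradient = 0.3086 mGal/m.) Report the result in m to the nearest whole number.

869

h = 268.13 / 0.3086 = 868.86 m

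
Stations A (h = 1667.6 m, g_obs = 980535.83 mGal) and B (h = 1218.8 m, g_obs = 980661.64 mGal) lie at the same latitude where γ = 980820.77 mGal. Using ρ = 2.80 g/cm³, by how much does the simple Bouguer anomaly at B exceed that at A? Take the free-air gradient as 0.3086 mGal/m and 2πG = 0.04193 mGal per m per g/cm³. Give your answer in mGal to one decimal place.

Δg_SB(A) = 980535.83 − 980820.77 + 0.3086×1667.6 − 0.04193×2.80×1667.6 = 33.90 mGal
Δg_SB(B) = 980661.64 − 980820.77 + 0.3086×1218.8 − 0.04193×2.80×1218.8 = 73.90 mGal
Difference = 73.90 − (33.90) = 40.00 mGal

40.0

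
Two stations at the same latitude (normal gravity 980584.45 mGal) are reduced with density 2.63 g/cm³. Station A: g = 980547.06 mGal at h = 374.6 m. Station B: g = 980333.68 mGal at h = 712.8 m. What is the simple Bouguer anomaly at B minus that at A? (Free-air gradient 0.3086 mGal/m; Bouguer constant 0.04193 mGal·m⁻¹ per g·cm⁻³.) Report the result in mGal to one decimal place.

-146.3

Δg_SB(A) = 980547.06 − 980584.45 + 0.3086×374.6 − 0.04193×2.63×374.6 = 36.90 mGal
Δg_SB(B) = 980333.68 − 980584.45 + 0.3086×712.8 − 0.04193×2.63×712.8 = -109.40 mGal
Difference = -109.40 − (36.90) = -146.30 mGal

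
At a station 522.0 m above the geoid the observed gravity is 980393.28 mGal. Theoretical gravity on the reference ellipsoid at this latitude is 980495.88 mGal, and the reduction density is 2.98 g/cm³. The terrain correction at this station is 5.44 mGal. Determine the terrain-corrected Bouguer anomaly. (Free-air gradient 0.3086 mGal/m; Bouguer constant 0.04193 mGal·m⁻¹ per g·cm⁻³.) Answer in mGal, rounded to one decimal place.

-1.3

Free-air correction = 0.3086 × 522.0 = 161.09 mGal
Free-air anomaly = 980393.28 − 980495.88 + (161.09) = 58.49 mGal
Bouguer slab correction = 0.04193 × 2.98 × 522.0 = 65.22 mGal
Simple Bouguer anomaly = 58.49 − (65.22) = -6.73 mGal
Complete Bouguer anomaly = -6.73 + 5.44 = -1.29 mGal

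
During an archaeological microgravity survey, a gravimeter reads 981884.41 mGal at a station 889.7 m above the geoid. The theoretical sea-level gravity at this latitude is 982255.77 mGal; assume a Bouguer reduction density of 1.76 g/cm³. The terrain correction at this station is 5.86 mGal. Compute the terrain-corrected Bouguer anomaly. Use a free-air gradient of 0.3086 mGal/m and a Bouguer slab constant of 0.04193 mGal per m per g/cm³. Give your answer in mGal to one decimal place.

-156.6

Free-air correction = 0.3086 × 889.7 = 274.56 mGal
Free-air anomaly = 981884.41 − 982255.77 + (274.56) = -96.80 mGal
Bouguer slab correction = 0.04193 × 1.76 × 889.7 = 65.66 mGal
Simple Bouguer anomaly = -96.80 − (65.66) = -162.46 mGal
Complete Bouguer anomaly = -162.46 + 5.86 = -156.60 mGal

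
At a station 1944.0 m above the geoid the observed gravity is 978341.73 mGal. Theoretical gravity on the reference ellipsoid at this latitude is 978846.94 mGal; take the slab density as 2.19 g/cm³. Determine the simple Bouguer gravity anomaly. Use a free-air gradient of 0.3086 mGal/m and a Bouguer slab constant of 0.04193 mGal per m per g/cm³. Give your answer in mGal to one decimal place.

-83.8

Free-air correction = 0.3086 × 1944.0 = 599.92 mGal
Free-air anomaly = 978341.73 − 978846.94 + (599.92) = 94.71 mGal
Bouguer slab correction = 0.04193 × 2.19 × 1944.0 = 178.51 mGal
Simple Bouguer anomaly = 94.71 − (178.51) = -83.80 mGal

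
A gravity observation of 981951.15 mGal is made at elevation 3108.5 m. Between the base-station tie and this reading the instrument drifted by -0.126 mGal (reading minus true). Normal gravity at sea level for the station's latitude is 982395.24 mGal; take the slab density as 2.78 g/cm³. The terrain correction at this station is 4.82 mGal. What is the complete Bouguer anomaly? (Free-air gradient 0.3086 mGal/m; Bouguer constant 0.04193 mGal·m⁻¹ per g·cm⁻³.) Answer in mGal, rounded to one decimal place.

157.8

Drift-corrected reading = 981951.15 − (-0.126) = 981951.276 mGal
Free-air correction = 0.3086 × 3108.5 = 959.28 mGal
Free-air anomaly = 981951.276 − 982395.24 + (959.28) = 515.316 mGal
Bouguer slab correction = 0.04193 × 2.78 × 3108.5 = 362.34 mGal
Simple Bouguer anomaly = 515.316 − (362.34) = 152.976 mGal
Complete Bouguer anomaly = 152.976 + 4.82 = 157.796 mGal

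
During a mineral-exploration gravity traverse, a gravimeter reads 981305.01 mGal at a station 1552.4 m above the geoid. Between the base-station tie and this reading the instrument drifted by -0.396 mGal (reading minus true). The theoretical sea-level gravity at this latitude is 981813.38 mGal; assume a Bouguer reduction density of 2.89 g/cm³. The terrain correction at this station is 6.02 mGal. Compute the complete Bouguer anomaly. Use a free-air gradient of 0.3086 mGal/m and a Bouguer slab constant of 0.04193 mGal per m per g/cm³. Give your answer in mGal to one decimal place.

Drift-corrected reading = 981305.01 − (-0.396) = 981305.406 mGal
Free-air correction = 0.3086 × 1552.4 = 479.07 mGal
Free-air anomaly = 981305.406 − 981813.38 + (479.07) = -28.904 mGal
Bouguer slab correction = 0.04193 × 2.89 × 1552.4 = 188.12 mGal
Simple Bouguer anomaly = -28.904 − (188.12) = -217.024 mGal
Complete Bouguer anomaly = -217.024 + 6.02 = -211.004 mGal

-211.0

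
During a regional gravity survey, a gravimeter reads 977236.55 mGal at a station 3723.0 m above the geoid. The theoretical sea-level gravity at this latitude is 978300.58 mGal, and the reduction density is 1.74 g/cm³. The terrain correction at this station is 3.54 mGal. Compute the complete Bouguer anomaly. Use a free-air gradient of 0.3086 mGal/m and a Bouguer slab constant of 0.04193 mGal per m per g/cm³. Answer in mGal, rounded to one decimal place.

-183.2

Free-air correction = 0.3086 × 3723.0 = 1148.92 mGal
Free-air anomaly = 977236.55 − 978300.58 + (1148.92) = 84.89 mGal
Bouguer slab correction = 0.04193 × 1.74 × 3723.0 = 271.62 mGal
Simple Bouguer anomaly = 84.89 − (271.62) = -186.73 mGal
Complete Bouguer anomaly = -186.73 + 3.54 = -183.19 mGal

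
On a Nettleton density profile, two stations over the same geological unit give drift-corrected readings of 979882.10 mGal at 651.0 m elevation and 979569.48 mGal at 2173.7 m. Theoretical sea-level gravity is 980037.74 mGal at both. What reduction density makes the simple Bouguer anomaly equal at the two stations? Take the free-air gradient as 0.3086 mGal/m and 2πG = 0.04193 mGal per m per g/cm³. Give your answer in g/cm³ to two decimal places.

2.46

Δg_obs = 979569.48 − 979882.10 = -312.62 mGal over Δh = 2173.7 − 651.0 = 1522.7 m
Equal Bouguer anomalies ⇒ Δg_obs + (0.3086 − 0.04193ρ)·Δh = 0
0.3086 − 0.04193ρ = −Δg_obs/Δh = 0.20531
ρ = (0.3086 − 0.20531) / 0.04193 = 2.46 g/cm³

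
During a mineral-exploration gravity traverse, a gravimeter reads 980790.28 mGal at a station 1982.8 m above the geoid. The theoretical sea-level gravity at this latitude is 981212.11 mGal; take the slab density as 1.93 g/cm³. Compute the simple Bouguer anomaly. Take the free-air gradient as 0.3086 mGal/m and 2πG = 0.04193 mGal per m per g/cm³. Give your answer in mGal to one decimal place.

Free-air correction = 0.3086 × 1982.8 = 611.89 mGal
Free-air anomaly = 980790.28 − 981212.11 + (611.89) = 190.06 mGal
Bouguer slab correction = 0.04193 × 1.93 × 1982.8 = 160.46 mGal
Simple Bouguer anomaly = 190.06 − (160.46) = 29.60 mGal

29.6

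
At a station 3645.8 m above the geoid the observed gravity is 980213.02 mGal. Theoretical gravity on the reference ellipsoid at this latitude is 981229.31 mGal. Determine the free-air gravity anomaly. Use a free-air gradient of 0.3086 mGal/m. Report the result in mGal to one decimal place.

108.8

Free-air correction = 0.3086 × 3645.8 = 1125.09 mGal
Free-air anomaly = 980213.02 − 981229.31 + (1125.09) = 108.80 mGal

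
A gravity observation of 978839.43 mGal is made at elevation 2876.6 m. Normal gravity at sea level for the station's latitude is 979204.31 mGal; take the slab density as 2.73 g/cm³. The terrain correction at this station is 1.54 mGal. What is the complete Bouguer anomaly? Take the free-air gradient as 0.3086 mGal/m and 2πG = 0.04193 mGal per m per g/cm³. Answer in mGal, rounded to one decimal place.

195.1

Free-air correction = 0.3086 × 2876.6 = 887.72 mGal
Free-air anomaly = 978839.43 − 979204.31 + (887.72) = 522.84 mGal
Bouguer slab correction = 0.04193 × 2.73 × 2876.6 = 329.28 mGal
Simple Bouguer anomaly = 522.84 − (329.28) = 193.56 mGal
Complete Bouguer anomaly = 193.56 + 1.54 = 195.10 mGal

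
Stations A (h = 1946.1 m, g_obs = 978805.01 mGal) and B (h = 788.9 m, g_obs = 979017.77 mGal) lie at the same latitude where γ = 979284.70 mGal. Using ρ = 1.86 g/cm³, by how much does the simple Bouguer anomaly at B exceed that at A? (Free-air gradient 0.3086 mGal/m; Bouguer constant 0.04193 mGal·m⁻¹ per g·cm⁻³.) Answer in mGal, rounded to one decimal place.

-54.1

Δg_SB(A) = 978805.01 − 979284.70 + 0.3086×1946.1 − 0.04193×1.86×1946.1 = -30.90 mGal
Δg_SB(B) = 979017.77 − 979284.70 + 0.3086×788.9 − 0.04193×1.86×788.9 = -85.00 mGal
Difference = -85.00 − (-30.90) = -54.10 mGal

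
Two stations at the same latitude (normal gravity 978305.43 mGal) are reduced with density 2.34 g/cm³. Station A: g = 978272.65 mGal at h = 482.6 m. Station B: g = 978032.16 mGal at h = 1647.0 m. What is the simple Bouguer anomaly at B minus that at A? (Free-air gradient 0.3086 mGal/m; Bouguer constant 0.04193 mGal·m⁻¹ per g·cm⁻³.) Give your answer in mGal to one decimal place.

4.6

Δg_SB(A) = 978272.65 − 978305.43 + 0.3086×482.6 − 0.04193×2.34×482.6 = 68.80 mGal
Δg_SB(B) = 978032.16 − 978305.43 + 0.3086×1647.0 − 0.04193×2.34×1647.0 = 73.40 mGal
Difference = 73.40 − (68.80) = 4.60 mGal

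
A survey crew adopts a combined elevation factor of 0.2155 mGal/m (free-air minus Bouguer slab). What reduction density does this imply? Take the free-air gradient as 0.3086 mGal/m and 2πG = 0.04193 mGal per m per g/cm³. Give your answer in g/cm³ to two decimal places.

0.2155 = 0.3086 − 0.04193 × ρ
ρ = (0.3086 − 0.2155) / 0.04193 = 2.22 g/cm³

2.22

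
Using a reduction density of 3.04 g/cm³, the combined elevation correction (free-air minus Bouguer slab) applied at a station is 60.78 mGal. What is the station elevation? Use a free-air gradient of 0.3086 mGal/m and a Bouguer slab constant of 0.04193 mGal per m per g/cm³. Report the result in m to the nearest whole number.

Combined gradient = 0.3086 − 0.04193 × 3.04 = 0.1811328 mGal/m
h = 60.78 / 0.1811328 = 335.55 m

336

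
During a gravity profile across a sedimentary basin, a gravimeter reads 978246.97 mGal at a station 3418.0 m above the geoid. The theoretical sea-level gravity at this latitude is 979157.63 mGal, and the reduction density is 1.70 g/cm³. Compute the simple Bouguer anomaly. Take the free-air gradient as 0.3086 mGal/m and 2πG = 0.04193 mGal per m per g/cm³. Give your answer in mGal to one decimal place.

Free-air correction = 0.3086 × 3418.0 = 1054.79 mGal
Free-air anomaly = 978246.97 − 979157.63 + (1054.79) = 144.13 mGal
Bouguer slab correction = 0.04193 × 1.70 × 3418.0 = 243.64 mGal
Simple Bouguer anomaly = 144.13 − (243.64) = -99.51 mGal

-99.5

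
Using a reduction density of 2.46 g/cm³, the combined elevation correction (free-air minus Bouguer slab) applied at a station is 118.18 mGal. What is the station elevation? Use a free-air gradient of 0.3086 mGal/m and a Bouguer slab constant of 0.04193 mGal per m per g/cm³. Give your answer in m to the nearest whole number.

Combined gradient = 0.3086 − 0.04193 × 2.46 = 0.2054522 mGal/m
h = 118.18 / 0.2054522 = 575.22 m

575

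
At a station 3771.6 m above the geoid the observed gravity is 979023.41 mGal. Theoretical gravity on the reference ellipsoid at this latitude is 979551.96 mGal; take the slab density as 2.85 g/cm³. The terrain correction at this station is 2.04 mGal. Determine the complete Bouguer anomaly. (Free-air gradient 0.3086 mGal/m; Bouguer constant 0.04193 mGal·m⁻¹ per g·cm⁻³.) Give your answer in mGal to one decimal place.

186.7

Free-air correction = 0.3086 × 3771.6 = 1163.92 mGal
Free-air anomaly = 979023.41 − 979551.96 + (1163.92) = 635.37 mGal
Bouguer slab correction = 0.04193 × 2.85 × 3771.6 = 450.71 mGal
Simple Bouguer anomaly = 635.37 − (450.71) = 184.66 mGal
Complete Bouguer anomaly = 184.66 + 2.04 = 186.70 mGal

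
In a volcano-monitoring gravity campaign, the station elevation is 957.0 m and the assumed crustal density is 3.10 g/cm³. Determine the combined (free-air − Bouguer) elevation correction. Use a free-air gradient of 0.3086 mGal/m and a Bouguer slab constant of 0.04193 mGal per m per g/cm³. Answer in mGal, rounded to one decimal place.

Combined gradient = 0.3086 − 0.04193 × 3.10 = 0.1786170 mGal/m
Combined elevation correction = 0.1786170 × 957.0 = 170.9 mGal

170.9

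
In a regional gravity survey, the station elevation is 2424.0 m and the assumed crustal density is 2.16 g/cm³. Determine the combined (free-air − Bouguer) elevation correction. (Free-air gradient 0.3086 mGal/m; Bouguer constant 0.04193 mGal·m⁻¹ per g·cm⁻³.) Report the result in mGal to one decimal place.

Combined gradient = 0.3086 − 0.04193 × 2.16 = 0.2180312 mGal/m
Combined elevation correction = 0.2180312 × 2424.0 = 528.5 mGal

528.5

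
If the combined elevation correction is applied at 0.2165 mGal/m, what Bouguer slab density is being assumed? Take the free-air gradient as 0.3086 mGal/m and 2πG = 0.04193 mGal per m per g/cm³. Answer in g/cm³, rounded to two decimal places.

0.2165 = 0.3086 − 0.04193 × ρ
ρ = (0.3086 − 0.2165) / 0.04193 = 2.20 g/cm³

2.20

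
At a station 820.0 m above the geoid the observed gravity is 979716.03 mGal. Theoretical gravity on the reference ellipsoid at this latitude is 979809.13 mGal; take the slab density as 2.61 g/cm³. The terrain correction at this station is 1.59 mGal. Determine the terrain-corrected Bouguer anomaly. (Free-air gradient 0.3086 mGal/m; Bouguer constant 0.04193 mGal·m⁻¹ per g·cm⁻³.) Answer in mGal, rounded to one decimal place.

71.8

Free-air correction = 0.3086 × 820.0 = 253.05 mGal
Free-air anomaly = 979716.03 − 979809.13 + (253.05) = 159.95 mGal
Bouguer slab correction = 0.04193 × 2.61 × 820.0 = 89.74 mGal
Simple Bouguer anomaly = 159.95 − (89.74) = 70.21 mGal
Complete Bouguer anomaly = 70.21 + 1.59 = 71.80 mGal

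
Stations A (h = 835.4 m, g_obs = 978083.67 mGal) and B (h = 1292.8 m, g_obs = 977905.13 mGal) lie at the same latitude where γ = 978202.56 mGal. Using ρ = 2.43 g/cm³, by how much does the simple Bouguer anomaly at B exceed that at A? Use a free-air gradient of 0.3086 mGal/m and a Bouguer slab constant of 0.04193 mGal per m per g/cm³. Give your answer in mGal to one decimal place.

Δg_SB(A) = 978083.67 − 978202.56 + 0.3086×835.4 − 0.04193×2.43×835.4 = 53.80 mGal
Δg_SB(B) = 977905.13 − 978202.56 + 0.3086×1292.8 − 0.04193×2.43×1292.8 = -30.20 mGal
Difference = -30.20 − (53.80) = -84.00 mGal

-84.0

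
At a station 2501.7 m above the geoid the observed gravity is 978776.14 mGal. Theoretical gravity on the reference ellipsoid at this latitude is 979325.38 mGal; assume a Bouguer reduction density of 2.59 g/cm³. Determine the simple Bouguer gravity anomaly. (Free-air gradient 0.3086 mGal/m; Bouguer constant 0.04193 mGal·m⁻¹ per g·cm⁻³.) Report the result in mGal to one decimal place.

Free-air correction = 0.3086 × 2501.7 = 772.02 mGal
Free-air anomaly = 978776.14 − 979325.38 + (772.02) = 222.78 mGal
Bouguer slab correction = 0.04193 × 2.59 × 2501.7 = 271.68 mGal
Simple Bouguer anomaly = 222.78 − (271.68) = -48.90 mGal

-48.9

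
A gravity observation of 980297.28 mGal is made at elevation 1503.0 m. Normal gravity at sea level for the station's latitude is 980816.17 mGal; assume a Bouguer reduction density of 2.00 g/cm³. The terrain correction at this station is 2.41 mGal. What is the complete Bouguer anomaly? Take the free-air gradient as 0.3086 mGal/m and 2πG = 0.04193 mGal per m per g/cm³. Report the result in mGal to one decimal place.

Free-air correction = 0.3086 × 1503.0 = 463.83 mGal
Free-air anomaly = 980297.28 − 980816.17 + (463.83) = -55.06 mGal
Bouguer slab correction = 0.04193 × 2.00 × 1503.0 = 126.04 mGal
Simple Bouguer anomaly = -55.06 − (126.04) = -181.10 mGal
Complete Bouguer anomaly = -181.10 + 2.41 = -178.69 mGal

-178.7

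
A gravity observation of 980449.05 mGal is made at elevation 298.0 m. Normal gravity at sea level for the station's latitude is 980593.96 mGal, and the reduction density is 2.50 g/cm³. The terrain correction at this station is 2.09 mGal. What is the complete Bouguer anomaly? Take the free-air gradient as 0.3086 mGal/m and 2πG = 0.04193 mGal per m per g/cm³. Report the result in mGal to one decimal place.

-82.1

Free-air correction = 0.3086 × 298.0 = 91.96 mGal
Free-air anomaly = 980449.05 − 980593.96 + (91.96) = -52.95 mGal
Bouguer slab correction = 0.04193 × 2.50 × 298.0 = 31.24 mGal
Simple Bouguer anomaly = -52.95 − (31.24) = -84.19 mGal
Complete Bouguer anomaly = -84.19 + 2.09 = -82.10 mGal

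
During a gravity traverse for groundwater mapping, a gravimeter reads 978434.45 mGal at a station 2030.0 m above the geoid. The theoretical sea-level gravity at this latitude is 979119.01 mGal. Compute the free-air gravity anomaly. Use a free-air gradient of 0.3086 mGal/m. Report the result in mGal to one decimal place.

-58.1

Free-air correction = 0.3086 × 2030.0 = 626.46 mGal
Free-air anomaly = 978434.45 − 979119.01 + (626.46) = -58.10 mGal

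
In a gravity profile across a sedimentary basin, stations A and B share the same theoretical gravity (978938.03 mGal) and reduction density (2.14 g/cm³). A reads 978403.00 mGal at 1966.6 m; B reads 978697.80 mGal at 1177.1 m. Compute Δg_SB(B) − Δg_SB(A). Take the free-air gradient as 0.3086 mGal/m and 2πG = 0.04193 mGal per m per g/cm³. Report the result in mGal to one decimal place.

Δg_SB(A) = 978403.00 − 978938.03 + 0.3086×1966.6 − 0.04193×2.14×1966.6 = -104.60 mGal
Δg_SB(B) = 978697.80 − 978938.03 + 0.3086×1177.1 − 0.04193×2.14×1177.1 = 17.40 mGal
Difference = 17.40 − (-104.60) = 122.00 mGal

122.0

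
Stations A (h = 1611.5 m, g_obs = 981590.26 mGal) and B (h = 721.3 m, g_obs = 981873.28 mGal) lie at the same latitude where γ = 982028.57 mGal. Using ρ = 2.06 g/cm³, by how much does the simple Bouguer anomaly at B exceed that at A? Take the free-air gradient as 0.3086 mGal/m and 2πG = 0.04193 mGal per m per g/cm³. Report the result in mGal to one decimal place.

Δg_SB(A) = 981590.26 − 982028.57 + 0.3086×1611.5 − 0.04193×2.06×1611.5 = -80.20 mGal
Δg_SB(B) = 981873.28 − 982028.57 + 0.3086×721.3 − 0.04193×2.06×721.3 = 5.00 mGal
Difference = 5.00 − (-80.20) = 85.20 mGal

85.2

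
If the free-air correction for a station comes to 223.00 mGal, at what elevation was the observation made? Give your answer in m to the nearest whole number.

723

h = 223.00 / 0.3086 = 722.62 m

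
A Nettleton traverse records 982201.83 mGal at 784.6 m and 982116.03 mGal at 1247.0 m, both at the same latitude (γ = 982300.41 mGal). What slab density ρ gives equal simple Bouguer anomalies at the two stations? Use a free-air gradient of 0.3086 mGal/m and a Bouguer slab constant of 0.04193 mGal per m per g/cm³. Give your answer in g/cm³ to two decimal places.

2.93

Δg_obs = 982116.03 − 982201.83 = -85.80 mGal over Δh = 1247.0 − 784.6 = 462.4 m
Equal Bouguer anomalies ⇒ Δg_obs + (0.3086 − 0.04193ρ)·Δh = 0
0.3086 − 0.04193ρ = −Δg_obs/Δh = 0.18555
ρ = (0.3086 − 0.18555) / 0.04193 = 2.93 g/cm³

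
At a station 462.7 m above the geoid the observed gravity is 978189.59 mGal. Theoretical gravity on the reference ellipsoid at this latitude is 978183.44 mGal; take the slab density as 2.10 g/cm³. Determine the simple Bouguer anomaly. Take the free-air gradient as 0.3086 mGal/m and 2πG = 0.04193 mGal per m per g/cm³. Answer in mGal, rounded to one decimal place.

Free-air correction = 0.3086 × 462.7 = 142.79 mGal
Free-air anomaly = 978189.59 − 978183.44 + (142.79) = 148.94 mGal
Bouguer slab correction = 0.04193 × 2.10 × 462.7 = 40.74 mGal
Simple Bouguer anomaly = 148.94 − (40.74) = 108.20 mGal

108.2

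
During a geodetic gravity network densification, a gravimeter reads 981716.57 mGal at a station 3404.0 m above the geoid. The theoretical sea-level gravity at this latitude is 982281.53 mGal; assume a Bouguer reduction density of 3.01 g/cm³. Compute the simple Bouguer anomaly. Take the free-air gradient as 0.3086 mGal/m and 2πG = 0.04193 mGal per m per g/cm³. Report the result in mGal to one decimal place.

Free-air correction = 0.3086 × 3404.0 = 1050.47 mGal
Free-air anomaly = 981716.57 − 982281.53 + (1050.47) = 485.51 mGal
Bouguer slab correction = 0.04193 × 3.01 × 3404.0 = 429.62 mGal
Simple Bouguer anomaly = 485.51 − (429.62) = 55.89 mGal

55.9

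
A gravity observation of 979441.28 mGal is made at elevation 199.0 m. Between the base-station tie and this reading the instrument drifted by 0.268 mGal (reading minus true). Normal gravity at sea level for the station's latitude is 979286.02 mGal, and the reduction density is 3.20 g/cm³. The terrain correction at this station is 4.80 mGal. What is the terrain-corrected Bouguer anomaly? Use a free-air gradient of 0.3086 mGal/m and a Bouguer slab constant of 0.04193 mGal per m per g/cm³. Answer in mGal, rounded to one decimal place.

Drift-corrected reading = 979441.28 − (0.268) = 979441.012 mGal
Free-air correction = 0.3086 × 199.0 = 61.41 mGal
Free-air anomaly = 979441.012 − 979286.02 + (61.41) = 216.402 mGal
Bouguer slab correction = 0.04193 × 3.20 × 199.0 = 26.70 mGal
Simple Bouguer anomaly = 216.402 − (26.70) = 189.702 mGal
Complete Bouguer anomaly = 189.702 + 4.80 = 194.502 mGal

194.5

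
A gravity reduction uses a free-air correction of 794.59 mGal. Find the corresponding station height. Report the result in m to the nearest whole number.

h = 794.59 / 0.3086 = 2574.82 m

2575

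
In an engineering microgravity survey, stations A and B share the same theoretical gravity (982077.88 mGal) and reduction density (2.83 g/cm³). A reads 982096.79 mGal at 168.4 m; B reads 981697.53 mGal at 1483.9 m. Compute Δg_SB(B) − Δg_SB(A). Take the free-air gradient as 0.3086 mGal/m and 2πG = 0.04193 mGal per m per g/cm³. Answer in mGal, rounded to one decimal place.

-149.4

Δg_SB(A) = 982096.79 − 982077.88 + 0.3086×168.4 − 0.04193×2.83×168.4 = 50.90 mGal
Δg_SB(B) = 981697.53 − 982077.88 + 0.3086×1483.9 − 0.04193×2.83×1483.9 = -98.50 mGal
Difference = -98.50 − (50.90) = -149.40 mGal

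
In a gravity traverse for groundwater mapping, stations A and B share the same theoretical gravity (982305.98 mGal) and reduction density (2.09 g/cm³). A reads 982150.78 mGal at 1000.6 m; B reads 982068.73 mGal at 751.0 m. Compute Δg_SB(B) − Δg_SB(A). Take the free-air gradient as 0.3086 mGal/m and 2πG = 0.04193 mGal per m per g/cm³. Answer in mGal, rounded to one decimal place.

Δg_SB(A) = 982150.78 − 982305.98 + 0.3086×1000.6 − 0.04193×2.09×1000.6 = 65.90 mGal
Δg_SB(B) = 982068.73 − 982305.98 + 0.3086×751.0 − 0.04193×2.09×751.0 = -71.30 mGal
Difference = -71.30 − (65.90) = -137.20 mGal

-137.2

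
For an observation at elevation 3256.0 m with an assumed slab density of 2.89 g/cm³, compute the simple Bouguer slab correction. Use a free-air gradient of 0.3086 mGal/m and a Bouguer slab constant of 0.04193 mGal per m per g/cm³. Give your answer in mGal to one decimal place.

Bouguer slab correction = 0.04193 × 2.89 × 3256.0 = 394.6 mGal

394.6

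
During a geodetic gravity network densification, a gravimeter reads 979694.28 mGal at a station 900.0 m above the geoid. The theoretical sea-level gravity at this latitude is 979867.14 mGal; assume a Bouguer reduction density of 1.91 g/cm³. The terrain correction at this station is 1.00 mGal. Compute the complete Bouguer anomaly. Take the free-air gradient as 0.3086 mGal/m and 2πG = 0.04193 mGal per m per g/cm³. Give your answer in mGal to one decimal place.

33.8

Free-air correction = 0.3086 × 900.0 = 277.74 mGal
Free-air anomaly = 979694.28 − 979867.14 + (277.74) = 104.88 mGal
Bouguer slab correction = 0.04193 × 1.91 × 900.0 = 72.08 mGal
Simple Bouguer anomaly = 104.88 − (72.08) = 32.80 mGal
Complete Bouguer anomaly = 32.80 + 1.00 = 33.80 mGal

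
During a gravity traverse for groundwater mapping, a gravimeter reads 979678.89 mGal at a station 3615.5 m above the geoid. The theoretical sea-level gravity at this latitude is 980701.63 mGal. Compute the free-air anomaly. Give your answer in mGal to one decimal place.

93.0

Free-air correction = 0.3086 × 3615.5 = 1115.74 mGal
Free-air anomaly = 979678.89 − 980701.63 + (1115.74) = 93.00 mGal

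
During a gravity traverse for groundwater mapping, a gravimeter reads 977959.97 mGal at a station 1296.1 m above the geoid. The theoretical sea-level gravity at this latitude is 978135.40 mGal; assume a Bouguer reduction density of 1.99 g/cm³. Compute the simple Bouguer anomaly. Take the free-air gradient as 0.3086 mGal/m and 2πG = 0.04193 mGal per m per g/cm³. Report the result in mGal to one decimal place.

Free-air correction = 0.3086 × 1296.1 = 399.98 mGal
Free-air anomaly = 977959.97 − 978135.40 + (399.98) = 224.55 mGal
Bouguer slab correction = 0.04193 × 1.99 × 1296.1 = 108.15 mGal
Simple Bouguer anomaly = 224.55 − (108.15) = 116.40 mGal

116.4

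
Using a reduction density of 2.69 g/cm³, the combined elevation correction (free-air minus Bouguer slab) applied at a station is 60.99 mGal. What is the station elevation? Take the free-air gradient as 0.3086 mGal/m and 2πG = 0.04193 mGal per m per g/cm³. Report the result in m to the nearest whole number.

Combined gradient = 0.3086 − 0.04193 × 2.69 = 0.1958083 mGal/m
h = 60.99 / 0.1958083 = 311.48 m

311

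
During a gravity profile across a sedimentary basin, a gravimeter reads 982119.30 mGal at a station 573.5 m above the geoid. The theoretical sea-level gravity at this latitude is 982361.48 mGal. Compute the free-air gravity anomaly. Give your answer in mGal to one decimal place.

-65.2

Free-air correction = 0.3086 × 573.5 = 176.98 mGal
Free-air anomaly = 982119.30 − 982361.48 + (176.98) = -65.20 mGal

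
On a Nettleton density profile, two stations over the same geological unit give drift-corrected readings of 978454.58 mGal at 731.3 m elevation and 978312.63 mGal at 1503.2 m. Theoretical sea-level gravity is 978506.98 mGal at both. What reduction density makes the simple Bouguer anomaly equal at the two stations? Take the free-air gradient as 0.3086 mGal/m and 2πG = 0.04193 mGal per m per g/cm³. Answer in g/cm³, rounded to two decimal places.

Δg_obs = 978312.63 − 978454.58 = -141.95 mGal over Δh = 1503.2 − 731.3 = 771.9 m
Equal Bouguer anomalies ⇒ Δg_obs + (0.3086 − 0.04193ρ)·Δh = 0
0.3086 − 0.04193ρ = −Δg_obs/Δh = 0.18390
ρ = (0.3086 − 0.18390) / 0.04193 = 2.97 g/cm³

2.97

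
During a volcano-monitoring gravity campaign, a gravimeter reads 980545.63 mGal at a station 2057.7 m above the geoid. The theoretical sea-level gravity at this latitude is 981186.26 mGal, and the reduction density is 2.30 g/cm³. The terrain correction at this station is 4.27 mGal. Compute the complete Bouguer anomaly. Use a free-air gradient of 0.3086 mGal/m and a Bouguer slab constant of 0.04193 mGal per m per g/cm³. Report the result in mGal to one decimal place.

Free-air correction = 0.3086 × 2057.7 = 635.01 mGal
Free-air anomaly = 980545.63 − 981186.26 + (635.01) = -5.62 mGal
Bouguer slab correction = 0.04193 × 2.30 × 2057.7 = 198.44 mGal
Simple Bouguer anomaly = -5.62 − (198.44) = -204.06 mGal
Complete Bouguer anomaly = -204.06 + 4.27 = -199.79 mGal

-199.8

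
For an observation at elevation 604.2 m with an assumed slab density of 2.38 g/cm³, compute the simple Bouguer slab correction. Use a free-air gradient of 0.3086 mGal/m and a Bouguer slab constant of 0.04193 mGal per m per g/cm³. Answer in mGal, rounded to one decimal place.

Bouguer slab correction = 0.04193 × 2.38 × 604.2 = 60.3 mGal

60.3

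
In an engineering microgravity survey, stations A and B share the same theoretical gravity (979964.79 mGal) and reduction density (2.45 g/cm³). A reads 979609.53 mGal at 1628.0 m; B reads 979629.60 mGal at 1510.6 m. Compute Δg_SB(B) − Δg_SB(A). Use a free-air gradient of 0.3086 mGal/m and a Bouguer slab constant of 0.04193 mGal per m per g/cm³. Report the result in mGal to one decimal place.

Δg_SB(A) = 979609.53 − 979964.79 + 0.3086×1628.0 − 0.04193×2.45×1628.0 = -20.10 mGal
Δg_SB(B) = 979629.60 − 979964.79 + 0.3086×1510.6 − 0.04193×2.45×1510.6 = -24.20 mGal
Difference = -24.20 − (-20.10) = -4.10 mGal

-4.1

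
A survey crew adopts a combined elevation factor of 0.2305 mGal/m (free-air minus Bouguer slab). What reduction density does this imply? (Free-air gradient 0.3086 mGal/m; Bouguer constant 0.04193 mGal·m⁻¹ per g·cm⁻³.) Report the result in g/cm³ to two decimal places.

1.86

0.2305 = 0.3086 − 0.04193 × ρ
ρ = (0.3086 − 0.2305) / 0.04193 = 1.86 g/cm³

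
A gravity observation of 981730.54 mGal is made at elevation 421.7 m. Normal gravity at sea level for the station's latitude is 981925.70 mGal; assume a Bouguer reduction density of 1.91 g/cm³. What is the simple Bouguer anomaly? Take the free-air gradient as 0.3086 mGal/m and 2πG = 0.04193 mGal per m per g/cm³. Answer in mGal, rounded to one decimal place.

-98.8

Free-air correction = 0.3086 × 421.7 = 130.14 mGal
Free-air anomaly = 981730.54 − 981925.70 + (130.14) = -65.02 mGal
Bouguer slab correction = 0.04193 × 1.91 × 421.7 = 33.77 mGal
Simple Bouguer anomaly = -65.02 − (33.77) = -98.79 mGal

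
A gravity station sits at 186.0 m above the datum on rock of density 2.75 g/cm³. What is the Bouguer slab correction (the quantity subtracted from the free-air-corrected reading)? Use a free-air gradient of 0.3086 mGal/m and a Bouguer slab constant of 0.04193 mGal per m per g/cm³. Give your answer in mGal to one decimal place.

Bouguer slab correction = 0.04193 × 2.75 × 186.0 = 21.4 mGal

21.4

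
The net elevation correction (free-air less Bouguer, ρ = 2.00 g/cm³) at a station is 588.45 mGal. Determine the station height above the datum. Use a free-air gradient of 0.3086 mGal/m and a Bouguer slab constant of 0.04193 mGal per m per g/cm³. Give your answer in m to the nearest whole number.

2618

Combined gradient = 0.3086 − 0.04193 × 2.00 = 0.2247400 mGal/m
h = 588.45 / 0.2247400 = 2618.36 m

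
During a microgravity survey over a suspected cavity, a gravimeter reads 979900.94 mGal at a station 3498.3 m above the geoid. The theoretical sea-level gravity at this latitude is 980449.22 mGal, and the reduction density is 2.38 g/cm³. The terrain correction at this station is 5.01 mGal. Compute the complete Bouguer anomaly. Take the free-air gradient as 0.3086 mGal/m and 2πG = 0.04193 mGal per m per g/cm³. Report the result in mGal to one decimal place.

187.2

Free-air correction = 0.3086 × 3498.3 = 1079.58 mGal
Free-air anomaly = 979900.94 − 980449.22 + (1079.58) = 531.30 mGal
Bouguer slab correction = 0.04193 × 2.38 × 3498.3 = 349.11 mGal
Simple Bouguer anomaly = 531.30 − (349.11) = 182.19 mGal
Complete Bouguer anomaly = 182.19 + 5.01 = 187.20 mGal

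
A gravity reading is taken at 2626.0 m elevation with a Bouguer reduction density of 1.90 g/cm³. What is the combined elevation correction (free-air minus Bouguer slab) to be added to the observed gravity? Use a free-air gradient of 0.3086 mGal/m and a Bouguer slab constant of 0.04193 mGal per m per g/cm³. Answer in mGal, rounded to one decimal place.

601.2

Combined gradient = 0.3086 − 0.04193 × 1.90 = 0.2289330 mGal/m
Combined elevation correction = 0.2289330 × 2626.0 = 601.2 mGal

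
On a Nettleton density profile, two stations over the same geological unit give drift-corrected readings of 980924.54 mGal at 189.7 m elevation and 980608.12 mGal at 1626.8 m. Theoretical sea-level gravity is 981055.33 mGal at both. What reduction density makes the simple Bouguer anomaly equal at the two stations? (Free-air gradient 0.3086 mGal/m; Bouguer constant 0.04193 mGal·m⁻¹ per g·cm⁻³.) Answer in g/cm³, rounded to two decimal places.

2.11

Δg_obs = 980608.12 − 980924.54 = -316.42 mGal over Δh = 1626.8 − 189.7 = 1437.1 m
Equal Bouguer anomalies ⇒ Δg_obs + (0.3086 − 0.04193ρ)·Δh = 0
0.3086 − 0.04193ρ = −Δg_obs/Δh = 0.22018
ρ = (0.3086 − 0.22018) / 0.04193 = 2.11 g/cm³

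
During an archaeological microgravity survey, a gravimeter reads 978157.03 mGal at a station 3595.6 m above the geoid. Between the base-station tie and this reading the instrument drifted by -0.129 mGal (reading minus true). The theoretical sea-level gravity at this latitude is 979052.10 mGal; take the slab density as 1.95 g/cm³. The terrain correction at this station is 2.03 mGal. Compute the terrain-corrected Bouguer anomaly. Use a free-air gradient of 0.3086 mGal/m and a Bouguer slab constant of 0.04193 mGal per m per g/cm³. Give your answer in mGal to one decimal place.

Drift-corrected reading = 978157.03 − (-0.129) = 978157.159 mGal
Free-air correction = 0.3086 × 3595.6 = 1109.60 mGal
Free-air anomaly = 978157.159 − 979052.10 + (1109.60) = 214.659 mGal
Bouguer slab correction = 0.04193 × 1.95 × 3595.6 = 293.99 mGal
Simple Bouguer anomaly = 214.659 − (293.99) = -79.331 mGal
Complete Bouguer anomaly = -79.331 + 2.03 = -77.301 mGal

-77.3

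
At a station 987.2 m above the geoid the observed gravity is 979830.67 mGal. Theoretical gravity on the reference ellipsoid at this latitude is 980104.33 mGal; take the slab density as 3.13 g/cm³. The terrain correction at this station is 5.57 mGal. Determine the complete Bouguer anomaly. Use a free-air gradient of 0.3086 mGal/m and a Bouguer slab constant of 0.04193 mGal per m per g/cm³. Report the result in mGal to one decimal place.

-93.0

Free-air correction = 0.3086 × 987.2 = 304.65 mGal
Free-air anomaly = 979830.67 − 980104.33 + (304.65) = 30.99 mGal
Bouguer slab correction = 0.04193 × 3.13 × 987.2 = 129.56 mGal
Simple Bouguer anomaly = 30.99 − (129.56) = -98.57 mGal
Complete Bouguer anomaly = -98.57 + 5.57 = -93.00 mGal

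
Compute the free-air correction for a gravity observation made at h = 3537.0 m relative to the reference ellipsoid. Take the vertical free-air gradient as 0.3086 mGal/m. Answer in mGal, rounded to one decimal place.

1091.5

Free-air correction = 0.3086 × 3537.0 = 1091.5 mGal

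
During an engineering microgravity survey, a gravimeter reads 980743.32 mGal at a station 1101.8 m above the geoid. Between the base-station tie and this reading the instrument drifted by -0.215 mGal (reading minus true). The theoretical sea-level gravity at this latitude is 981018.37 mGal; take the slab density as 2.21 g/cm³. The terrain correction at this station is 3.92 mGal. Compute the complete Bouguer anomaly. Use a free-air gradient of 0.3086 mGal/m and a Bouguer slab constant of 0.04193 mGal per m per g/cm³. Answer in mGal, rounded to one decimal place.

Drift-corrected reading = 980743.32 − (-0.215) = 980743.535 mGal
Free-air correction = 0.3086 × 1101.8 = 340.02 mGal
Free-air anomaly = 980743.535 − 981018.37 + (340.02) = 65.185 mGal
Bouguer slab correction = 0.04193 × 2.21 × 1101.8 = 102.10 mGal
Simple Bouguer anomaly = 65.185 − (102.10) = -36.915 mGal
Complete Bouguer anomaly = -36.915 + 3.92 = -32.995 mGal

-33.0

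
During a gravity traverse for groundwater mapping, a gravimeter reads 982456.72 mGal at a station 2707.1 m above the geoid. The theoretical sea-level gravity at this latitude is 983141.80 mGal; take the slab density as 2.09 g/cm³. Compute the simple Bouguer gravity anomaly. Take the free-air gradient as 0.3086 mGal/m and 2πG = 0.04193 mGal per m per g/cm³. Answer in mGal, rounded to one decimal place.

Free-air correction = 0.3086 × 2707.1 = 835.41 mGal
Free-air anomaly = 982456.72 − 983141.80 + (835.41) = 150.33 mGal
Bouguer slab correction = 0.04193 × 2.09 × 2707.1 = 237.23 mGal
Simple Bouguer anomaly = 150.33 − (237.23) = -86.90 mGal

-86.9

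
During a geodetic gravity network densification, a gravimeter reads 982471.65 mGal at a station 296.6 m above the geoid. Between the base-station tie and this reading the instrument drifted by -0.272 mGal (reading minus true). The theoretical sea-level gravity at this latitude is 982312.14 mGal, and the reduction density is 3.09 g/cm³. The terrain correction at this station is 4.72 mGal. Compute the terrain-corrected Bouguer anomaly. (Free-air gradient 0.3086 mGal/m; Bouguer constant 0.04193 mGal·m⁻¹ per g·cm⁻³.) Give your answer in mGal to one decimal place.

217.6

Drift-corrected reading = 982471.65 − (-0.272) = 982471.922 mGal
Free-air correction = 0.3086 × 296.6 = 91.53 mGal
Free-air anomaly = 982471.922 − 982312.14 + (91.53) = 251.312 mGal
Bouguer slab correction = 0.04193 × 3.09 × 296.6 = 38.43 mGal
Simple Bouguer anomaly = 251.312 − (38.43) = 212.882 mGal
Complete Bouguer anomaly = 212.882 + 4.72 = 217.602 mGal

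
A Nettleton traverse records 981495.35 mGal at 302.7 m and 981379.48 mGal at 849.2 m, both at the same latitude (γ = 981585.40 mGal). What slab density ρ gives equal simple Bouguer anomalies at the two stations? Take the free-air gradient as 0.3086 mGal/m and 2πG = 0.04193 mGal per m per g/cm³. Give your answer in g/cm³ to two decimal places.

Δg_obs = 981379.48 − 981495.35 = -115.87 mGal over Δh = 849.2 − 302.7 = 546.5 m
Equal Bouguer anomalies ⇒ Δg_obs + (0.3086 − 0.04193ρ)·Δh = 0
0.3086 − 0.04193ρ = −Δg_obs/Δh = 0.21202
ρ = (0.3086 − 0.21202) / 0.04193 = 2.30 g/cm³

2.30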